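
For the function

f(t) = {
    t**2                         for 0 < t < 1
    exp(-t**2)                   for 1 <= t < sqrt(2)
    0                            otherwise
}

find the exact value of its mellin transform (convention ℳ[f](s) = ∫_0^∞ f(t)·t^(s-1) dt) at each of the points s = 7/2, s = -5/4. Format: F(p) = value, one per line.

F(7/2) = -uppergamma(7/4, 2)/2 + 2/11 + uppergamma(7/4, 1)/2
F(-5/4) = -uppergamma(-5/8, 2)/2 + uppergamma(-5/8, 1)/2 + 4/3

the power substitution comes off first: t on [0, 1); exp(-t) on [1, 2)
decompose at 1; ℳ[f](s) sums the 2 pieces' integrals
on [0, 1) integrate f = t**2 against the kernel
over [1, sqrt(2)), the kernel integral of exp(-t**2) enters the sum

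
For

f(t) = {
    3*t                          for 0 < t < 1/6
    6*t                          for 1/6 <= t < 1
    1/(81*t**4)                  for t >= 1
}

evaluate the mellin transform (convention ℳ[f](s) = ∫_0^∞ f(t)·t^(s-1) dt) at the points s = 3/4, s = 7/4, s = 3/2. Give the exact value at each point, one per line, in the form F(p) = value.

invert the common scale on t to get t on [0, 1/2); 2*t on [1/2, 3); t**(-4) on [3, ∞)
linearity at 1/6, 1 turns ℳ[f](s) into 3 summed integrals
segment [0, 1/6) carries 3*t; integrate it
on [1/6, 1): add ∫ 6*t·t^(s-1) dt
between 1 and ∞ the integrand is 1/(81*t**4)·t^(s-1)

F(3/4) = 25300/7371 - 6**(1/4)/21
F(7/4) = 17540/8019 - 6**(1/4)/198
F(3/2) = 974/405 - sqrt(6)/180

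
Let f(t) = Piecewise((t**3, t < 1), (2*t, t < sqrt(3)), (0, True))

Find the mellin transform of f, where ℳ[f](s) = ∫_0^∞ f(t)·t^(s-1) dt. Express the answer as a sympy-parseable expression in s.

the power substitution comes off first: t**(3/2) on [0, 1); 2*sqrt(t) on [1, 3)
f breaks at 1 into 2 integrals to sum
on [0, 1) integrate f = t**3 against the kernel
over [1, sqrt(3)), the kernel integral of 2*t enters the sum

(2*3**(s/2 + 1/2)*(s + 3) - s - 5)/((s + 1)*(s + 3))
  Re(s) > -3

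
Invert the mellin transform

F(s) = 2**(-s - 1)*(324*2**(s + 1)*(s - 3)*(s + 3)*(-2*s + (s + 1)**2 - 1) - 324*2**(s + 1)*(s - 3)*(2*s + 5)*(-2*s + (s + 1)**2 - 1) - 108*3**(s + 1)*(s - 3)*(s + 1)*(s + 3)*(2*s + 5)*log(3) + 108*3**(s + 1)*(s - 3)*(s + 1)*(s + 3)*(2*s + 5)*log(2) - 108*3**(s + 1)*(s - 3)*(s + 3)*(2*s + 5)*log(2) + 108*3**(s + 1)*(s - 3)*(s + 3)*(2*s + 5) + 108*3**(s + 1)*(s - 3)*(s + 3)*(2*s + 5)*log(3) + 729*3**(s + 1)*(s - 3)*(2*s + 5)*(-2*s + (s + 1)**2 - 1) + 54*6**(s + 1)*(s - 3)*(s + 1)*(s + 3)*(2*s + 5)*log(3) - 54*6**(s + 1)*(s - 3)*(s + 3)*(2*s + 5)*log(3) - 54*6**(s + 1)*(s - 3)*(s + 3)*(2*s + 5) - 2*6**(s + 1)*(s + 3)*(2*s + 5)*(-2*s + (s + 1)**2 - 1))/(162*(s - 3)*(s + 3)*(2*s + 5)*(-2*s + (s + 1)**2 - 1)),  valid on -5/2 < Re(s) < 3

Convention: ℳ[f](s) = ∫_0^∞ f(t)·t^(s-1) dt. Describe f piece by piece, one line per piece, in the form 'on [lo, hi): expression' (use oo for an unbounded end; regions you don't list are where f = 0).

strip the shared t-power: sqrt(t) on [0, 1); 2*t on [1, 3/2); log(t)/t**2 on [3/2, 3); …
peel off the shared t-power: t**(3/2) on [0, 1); 2*t**2 on [1, 3/2); log(t)/t on [3/2, 3); …
treat the 4 regions marked off by 1, 3/2, 3 separately and sum
∫ t**(5/2)·t^(s-1) over [0, 1)
segment [1, 3/2) carries 2*t**3; integrate it
segment [3/2, 3) carries log(t); integrate it
on [3, ∞) integrate f = t**(-3) against the kernel

on [0, 1): t**(5/2)
on [1, 3/2): 2*t**3
on [3/2, 3): log(t)
on [3, oo): t**(-3)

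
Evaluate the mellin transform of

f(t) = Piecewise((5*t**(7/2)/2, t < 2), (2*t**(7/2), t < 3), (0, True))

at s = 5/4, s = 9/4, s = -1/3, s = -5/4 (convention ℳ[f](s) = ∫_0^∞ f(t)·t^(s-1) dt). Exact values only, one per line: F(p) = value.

cuts at 2: linearity sums the 2 kernel integrals
between 0 and 2 the integrand is 5*t**(7/2)/2·t^(s-1)
segment 2 to 3 holds 2*t**(7/2); add its integral

F(5/4) = 32*2**(3/4)/19 + 648*3**(3/4)/19
F(9/4) = 64*2**(3/4)/23 + 1944*3**(3/4)/23
F(-1/3) = 24*2**(1/6)/19 + 324*3**(1/6)/19
F(-5/4) = 8*2**(1/4)/9 + 8*3**(1/4)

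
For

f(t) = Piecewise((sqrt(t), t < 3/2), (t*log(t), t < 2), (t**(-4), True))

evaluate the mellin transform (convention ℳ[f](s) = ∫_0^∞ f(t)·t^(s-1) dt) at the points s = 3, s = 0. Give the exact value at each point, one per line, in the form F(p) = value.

integrate the 3 segments split at 3/2, 2, then add the results
∫ sqrt(t)·t^(s-1) over [0, 3/2)
segment [3/2, 2) carries t*log(t); integrate it
the [2, ∞) slice contributes ∫ t**(-4)·t^(s-1) dt

F(3) = -81*log(3)/64 - 47/256 + 27*sqrt(6)/56 + 337*log(2)/64
F(0) = -31/64 + log(8*sqrt(6)/9) + sqrt(6)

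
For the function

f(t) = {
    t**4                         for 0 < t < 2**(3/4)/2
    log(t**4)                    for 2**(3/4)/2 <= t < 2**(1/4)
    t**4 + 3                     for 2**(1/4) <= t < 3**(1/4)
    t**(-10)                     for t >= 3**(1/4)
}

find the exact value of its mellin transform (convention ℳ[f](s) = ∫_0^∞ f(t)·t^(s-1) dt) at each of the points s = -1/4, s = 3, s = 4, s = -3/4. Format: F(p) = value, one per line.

F(-1/4) = -394*2**(15/16)/15 - 56*3**(15/16)/15 - log(2**(2*2**(15/16) + 4*2**(1/16))) + 4*3**(7/16)/1107 + 962*2**(1/16)/15
F(3) = 2**(1/4)*(-436*sqrt(2) + 2*2**(3/4)*3**(1/4) + 65 + log(2**(42 + 84*sqrt(2))) + 180*6**(3/4))/252
F(4) = sqrt(3)/54 + 5*log(2)/8 + 33/32
F(-3/4) = -218*2**(13/16)/117 - 40*3**(13/16)/39 - 4*2**(3/16)*log(2)/3 - 2*2**(13/16)*log(2)/3 + 4*3**(5/16)/1161 + 850*2**(3/16)/117

reversing the power substitution: t**2 on [0, sqrt(2)/2); log(t**2) on [sqrt(2)/2, sqrt(2)); t**2 + 3 on [sqrt(2), sqrt(3)); …
invert the power substitution to get t on [0, 1/2); log(t) on [1/2, 2); t + 3 on [2, 3); …
integrate the 4 segments split at 2**(3/4)/2, 2**(1/4), 3**(1/4), then add the results
∫ t**4·t^(s-1) over [0, 2**(3/4)/2)
the [2**(3/4)/2, 2**(1/4)) slice contributes ∫ log(t**4)·t^(s-1) dt
segment 2**(1/4) to 3**(1/4) holds (t**4 + 3); add its integral
over [3**(1/4), ∞), the kernel integral of t**(-10) enters the sum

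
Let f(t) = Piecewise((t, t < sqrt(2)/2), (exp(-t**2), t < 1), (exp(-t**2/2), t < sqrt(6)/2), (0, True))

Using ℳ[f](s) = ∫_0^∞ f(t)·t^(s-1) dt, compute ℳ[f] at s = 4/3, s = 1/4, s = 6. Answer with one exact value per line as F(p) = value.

F(4/3) = -2**(2/3)*uppergamma(2/3, 3/4)/2 - uppergamma(2/3, 1)/2 + 3*2**(5/6)/28 + uppergamma(2/3, 1/2)/2 + 2**(2/3)*uppergamma(2/3, 1/2)/2
F(1/4) = -2**(1/8)*uppergamma(1/8, 3/4)/2 - uppergamma(1/8, 1)/2 + uppergamma(1/8, 1/2)/2 + 2**(1/8)*uppergamma(1/8, 1/2)/2 + 2*2**(3/8)/5
F(6) = -65*exp(-3/4)/4 - 5*exp(-1)/2 + sqrt(2)/112 + 117*exp(-1/2)/8

back out the power substitution: sqrt(t) on [0, 1/2); exp(-t) on [1/2, 1); exp(-t/2) on [1, 3/2)
integrate the 3 segments split at sqrt(2)/2, 1, then add the results
on [0, sqrt(2)/2) integrate f = t against the kernel
for t in [sqrt(2)/2, 1): the term is ∫ exp(-t**2)·t^(s-1)
segment [1, sqrt(6)/2) carries exp(-t**2/2); integrate it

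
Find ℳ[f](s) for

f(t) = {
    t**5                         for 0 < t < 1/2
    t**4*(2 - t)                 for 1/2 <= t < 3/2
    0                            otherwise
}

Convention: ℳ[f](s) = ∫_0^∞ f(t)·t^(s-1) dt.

(81*3**s*(s + 4) + 324*3**s - 2*s - 12)/(32*2**s*(s + 4)*(s + 5))
  Re(s) > -5

remove the power substitution first: t**(5/2) on [0, 1/4); t**2*(2 - sqrt(t)) on [1/4, 9/4)
reversing the shared t-power: sqrt(t) on [0, 1/4); 2 - sqrt(t) on [1/4, 9/4)
reversing the power substitution: t on [0, 1/2); 2 - t on [1/2, 3/2)
along the cuts 1/2, ℳ[f](s) splits into 2 integrals
for t in [0, 1/2): the term is ∫ t**5·t^(s-1)
on [1/2, 3/2): add ∫ t**4*(2 - t)·t^(s-1) dt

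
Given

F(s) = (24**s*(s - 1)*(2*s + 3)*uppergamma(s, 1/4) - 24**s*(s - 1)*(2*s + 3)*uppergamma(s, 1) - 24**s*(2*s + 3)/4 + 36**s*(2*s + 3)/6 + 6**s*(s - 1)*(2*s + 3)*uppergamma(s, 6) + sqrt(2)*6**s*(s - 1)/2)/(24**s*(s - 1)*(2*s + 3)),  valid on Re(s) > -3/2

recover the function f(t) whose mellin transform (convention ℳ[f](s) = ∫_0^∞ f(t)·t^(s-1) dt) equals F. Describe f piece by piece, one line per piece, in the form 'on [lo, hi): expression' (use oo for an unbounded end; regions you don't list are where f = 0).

on [0, 1/4): 2*sqrt(2)*t**(3/2)
on [1/4, 1): exp(-t)
on [1, 3/2): 1/(4*t)
on [3/2, oo): exp(-4*t)

undo the common scale on t: t**(3/2) on [0, 1/2); exp(-t/2) on [1/2, 2); 1/(2*t) on [2, 3); …
along the cuts 1/4, 1, 3/2, ℳ[f](s) splits into 4 integrals
between 0 and 1/4 the integrand is 2*sqrt(2)*t**(3/2)·t^(s-1)
segment 1/4 to 1 holds exp(-t); add its integral
∫ over [1, 3/2) of 1/(4*t)·t^(s-1) joins the sum
∫ exp(-4*t)·t^(s-1) over [3/2, ∞)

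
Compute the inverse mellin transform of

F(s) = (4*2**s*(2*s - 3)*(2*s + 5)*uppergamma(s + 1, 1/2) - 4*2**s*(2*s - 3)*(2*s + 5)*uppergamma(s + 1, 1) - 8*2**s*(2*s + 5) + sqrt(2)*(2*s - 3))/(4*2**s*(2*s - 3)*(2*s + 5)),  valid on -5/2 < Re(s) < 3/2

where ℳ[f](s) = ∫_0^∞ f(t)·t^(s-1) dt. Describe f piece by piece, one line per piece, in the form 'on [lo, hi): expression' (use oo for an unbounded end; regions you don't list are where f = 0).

on [0, 1/2): t**(5/2)
on [1/2, 1): t*exp(-t)
on [1, oo): t**(-3/2)

invert the shared t-power to get t**(3/2) on [0, 1/2); exp(-t) on [1/2, 1); t**(-5/2) on [1, ∞)
integrate the 3 segments split at 1/2, 1, then add the results
on [0, 1/2) integrate f = t**(5/2) against the kernel
piece [1/2, 1): integrate t*exp(-t) against the kernel
on [1, ∞): add ∫ t**(-3/2)·t^(s-1) dt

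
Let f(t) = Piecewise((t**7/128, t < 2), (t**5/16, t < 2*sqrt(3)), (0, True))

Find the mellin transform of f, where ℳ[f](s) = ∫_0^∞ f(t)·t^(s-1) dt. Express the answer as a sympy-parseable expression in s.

the common scale on t comes off first: t**7 on [0, 1); 2*t**5 on [1, sqrt(3))
back out the power substitution: t**(7/2) on [0, 1); 2*t**(5/2) on [1, 3)
peel off the shared t-power: t**(3/2) on [0, 1); 2*sqrt(t) on [1, 3)
integrate the 2 segments split at 2, then add the results
on [0, 2): add ∫ t**7/128·t^(s-1) dt
the [2, 2*sqrt(3)) slice contributes ∫ t**5/16·t^(s-1) dt

2**s*(3**(s/2 + 5/2)*(2*s + 14) - s - 9)/((s + 5)*(s + 7))
  Re(s) > -7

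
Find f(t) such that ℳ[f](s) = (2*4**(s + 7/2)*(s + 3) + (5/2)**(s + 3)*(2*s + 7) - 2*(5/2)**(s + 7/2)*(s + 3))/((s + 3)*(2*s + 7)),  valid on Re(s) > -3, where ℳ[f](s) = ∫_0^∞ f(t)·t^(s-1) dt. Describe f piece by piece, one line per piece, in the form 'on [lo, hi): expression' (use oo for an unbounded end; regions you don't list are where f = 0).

integrate the 2 segments split at 5/2, then add the results
[0, 5/2) adds the kernel integral of t**3
between 5/2 and 4 the integrand is t**(7/2)·t^(s-1)

on [0, 5/2): t**3
on [5/2, 4): t**(7/2)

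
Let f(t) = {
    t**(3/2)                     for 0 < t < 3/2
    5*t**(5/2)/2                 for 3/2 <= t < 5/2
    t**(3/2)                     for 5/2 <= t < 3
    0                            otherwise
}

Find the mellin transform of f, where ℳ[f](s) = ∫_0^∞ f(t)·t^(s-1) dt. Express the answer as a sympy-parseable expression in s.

cuts at 3/2, 5/2: linearity sums the 3 kernel integrals
piece [0, 3/2): integrate t**(3/2) against the kernel
between 3/2 and 5/2 the integrand is 5*t**(5/2)/2·t^(s-1)
on [5/2, 3): add ∫ t**(3/2)·t^(s-1) dt

(-66*3**s*sqrt(6)*s - 75*3**s*sqrt(6) + 210*sqrt(10)*5**s*s + 275*sqrt(10)*5**s + 96*sqrt(3)*6**s*s + 240*sqrt(3)*6**s)/(8*2**s*(4*s**2 + 16*s + 15))
  Re(s) > -3/2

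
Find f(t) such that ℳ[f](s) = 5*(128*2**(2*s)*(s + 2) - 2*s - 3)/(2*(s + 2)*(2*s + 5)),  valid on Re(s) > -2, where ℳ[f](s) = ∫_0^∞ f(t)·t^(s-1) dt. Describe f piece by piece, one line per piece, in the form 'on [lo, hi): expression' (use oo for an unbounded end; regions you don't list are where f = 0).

on [0, 1): 5*t**2/2
on [1, 4): 5*t**(5/2)

treat the 2 regions marked off by 1 separately and sum
for t in [0, 1): the term is ∫ 5*t**2/2·t^(s-1)
segment 1 to 4 holds 5*t**(5/2); add its integral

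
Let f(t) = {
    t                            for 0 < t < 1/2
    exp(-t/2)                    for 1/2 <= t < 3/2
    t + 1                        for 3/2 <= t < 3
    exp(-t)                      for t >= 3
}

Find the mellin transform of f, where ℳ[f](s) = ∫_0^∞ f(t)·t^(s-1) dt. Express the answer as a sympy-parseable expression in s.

(2*2**s*s*(s + 1)*uppergamma(s, 3) - 5*3**s*s - 2*3**s + 2*4**s*s*(s + 1)*uppergamma(s, 1/4) - 2*4**s*s*(s + 1)*uppergamma(s, 3/4) + 8*6**s*s + 2*6**s + s)/(2*2**s*s*(s + 1))
  Re(s) > -1

integrate the 4 segments split at 1/2, 3/2, 3, then add the results
the [0, 1/2) slice contributes ∫ t·t^(s-1) dt
on [1/2, 3/2): add ∫ exp(-t/2)·t^(s-1) dt
∫ over [3/2, 3) of (t + 1)·t^(s-1) joins the sum
segment 3 to ∞ holds exp(-t); add its integral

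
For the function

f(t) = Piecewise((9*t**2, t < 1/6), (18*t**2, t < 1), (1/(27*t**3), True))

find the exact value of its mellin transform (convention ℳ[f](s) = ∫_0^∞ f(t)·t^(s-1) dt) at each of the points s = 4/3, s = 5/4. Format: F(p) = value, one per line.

F(4/3) = 244/45 - 6**(2/3)/480
F(5/4) = 13660/2457 - 6**(3/4)/468

back out the common scale on t: t**2 on [0, 1/2); 2*t**2 on [1/2, 3); t**(-3) on [3, ∞)
undo the shared t-power: t on [0, 1/2); 2*t on [1/2, 3); t**(-4) on [3, ∞)
treat the 3 regions marked off by 1/6, 1 separately and sum
[0, 1/6) adds the kernel integral of 9*t**2
on [1/6, 1) integrate f = 18*t**2 against the kernel
the [1, ∞) slice contributes ∫ 1/(27*t**3)·t^(s-1) dt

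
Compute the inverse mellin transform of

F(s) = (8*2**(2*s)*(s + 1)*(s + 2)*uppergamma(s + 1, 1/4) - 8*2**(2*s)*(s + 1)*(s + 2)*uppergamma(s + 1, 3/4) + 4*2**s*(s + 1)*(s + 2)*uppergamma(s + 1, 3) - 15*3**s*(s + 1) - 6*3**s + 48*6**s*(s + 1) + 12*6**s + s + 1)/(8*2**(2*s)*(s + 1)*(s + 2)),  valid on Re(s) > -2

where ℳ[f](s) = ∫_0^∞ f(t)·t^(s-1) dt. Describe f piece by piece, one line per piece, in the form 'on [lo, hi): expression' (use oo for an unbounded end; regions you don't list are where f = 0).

undo the shared t-power: 2*t on [0, 1/4); exp(-t) on [1/4, 3/4); 2*t + 1 on [3/4, 3/2); …
the common scale on t comes off first: t on [0, 1/2); exp(-t/2) on [1/2, 3/2); t + 1 on [3/2, 3); …
integrate the 4 segments split at 1/4, 3/4, 3/2, then add the results
on [0, 1/4) integrate f = 2*t**2 against the kernel
for t in [1/4, 3/4): the term is ∫ t*exp(-t)·t^(s-1)
for t in [3/4, 3/2): the term is ∫ t*(2*t + 1)·t^(s-1)
[3/2, ∞) adds the kernel integral of t*exp(-2*t)

on [0, 1/4): 2*t**2
on [1/4, 3/4): t*exp(-t)
on [3/4, 3/2): t*(2*t + 1)
on [3/2, oo): t*exp(-2*t)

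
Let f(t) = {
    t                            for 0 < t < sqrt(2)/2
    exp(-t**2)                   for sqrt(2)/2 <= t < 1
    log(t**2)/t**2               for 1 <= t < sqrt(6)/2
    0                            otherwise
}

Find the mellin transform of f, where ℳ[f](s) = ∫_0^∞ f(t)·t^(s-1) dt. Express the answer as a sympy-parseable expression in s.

(sqrt(2)/2)**s*(3*2**(s/2)*(s + 1)*(s**2 - 4*s + 4)*uppergamma(s/2, 1/2) - 3*2**(s/2)*(s + 1)*(s**2 - 4*s + 4)*uppergamma(s/2, 1) + 12*2**(s/2)*(s + 1) + 3**(s/2)*s*(s + 1)*(-4*log(2) + 4*log(3)) - 8*3**(s/2)*(s + 1) + 3**(s/2)*(s + 1)*(-8*log(3) + 8*log(2)) + 3*sqrt(2)*(s**2 - 4*s + 4))/(6*(s + 1)*(s**2 - 4*s + 4))
  Re(s) > -1

back out the power substitution: sqrt(t) on [0, 1/2); exp(-t) on [1/2, 1); log(t)/t on [1, 3/2)
treat the 3 regions marked off by sqrt(2)/2, 1 separately and sum
∫ t·t^(s-1) over [0, sqrt(2)/2)
the [sqrt(2)/2, 1) slice contributes ∫ exp(-t**2)·t^(s-1) dt
segment [1, sqrt(6)/2) carries log(t**2)/t**2; integrate it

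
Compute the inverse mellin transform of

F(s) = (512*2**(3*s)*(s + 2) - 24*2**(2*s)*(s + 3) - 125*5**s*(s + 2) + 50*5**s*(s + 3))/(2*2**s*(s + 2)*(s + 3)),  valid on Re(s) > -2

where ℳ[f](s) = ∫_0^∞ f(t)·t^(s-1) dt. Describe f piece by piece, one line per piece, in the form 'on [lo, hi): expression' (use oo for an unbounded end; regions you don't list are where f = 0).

treat the 3 regions marked off by 2, 5/2 separately and sum
between 0 and 2 the integrand is t**2·t^(s-1)
piece [2, 5/2): integrate 4*t**2 against the kernel
segment [5/2, 4) carries 4*t**3; integrate it

on [0, 2): t**2
on [2, 5/2): 4*t**2
on [5/2, 4): 4*t**3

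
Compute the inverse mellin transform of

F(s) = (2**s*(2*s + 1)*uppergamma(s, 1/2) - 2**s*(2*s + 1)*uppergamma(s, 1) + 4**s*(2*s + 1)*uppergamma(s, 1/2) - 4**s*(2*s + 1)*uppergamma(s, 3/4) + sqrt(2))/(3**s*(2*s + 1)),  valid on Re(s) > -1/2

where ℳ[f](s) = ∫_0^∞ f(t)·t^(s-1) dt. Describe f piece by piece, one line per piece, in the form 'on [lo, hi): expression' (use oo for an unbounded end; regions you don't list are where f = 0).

on [0, 1/3): sqrt(6)*sqrt(t)/2
on [1/3, 2/3): exp(-3*t/2)
on [2/3, 1): exp(-3*t/4)

invert the common scale on t to get sqrt(t) on [0, 1/2); exp(-t) on [1/2, 1); exp(-t/2) on [1, 3/2)
summing 3 kernel integrals split by 1/3, 2/3 yields ℳ[f](s)
piece [0, 1/3): integrate sqrt(6)*sqrt(t)/2 against the kernel
for t in [1/3, 2/3): the term is ∫ exp(-3*t/2)·t^(s-1)
on [2/3, 1): add ∫ exp(-3*t/4)·t^(s-1) dt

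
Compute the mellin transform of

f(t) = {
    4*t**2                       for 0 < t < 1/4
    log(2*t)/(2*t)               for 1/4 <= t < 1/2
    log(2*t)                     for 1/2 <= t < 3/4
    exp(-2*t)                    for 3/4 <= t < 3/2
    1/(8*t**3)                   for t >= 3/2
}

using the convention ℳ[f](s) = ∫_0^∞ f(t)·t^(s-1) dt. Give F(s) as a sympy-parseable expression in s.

strip the common scale on t: t**2 on [0, 1/2); log(t)/t on [1/2, 1); log(t) on [1, 3/2); …
cuts at 1/4, 1/2, 3/4, 3/2: linearity sums the 5 kernel integrals
∫ 4*t**2·t^(s-1) over [0, 1/4)
the [1/4, 1/2) slice contributes ∫ log(2*t)/(2*t)·t^(s-1) dt
piece [1/2, 3/4): integrate log(2*t) against the kernel
segment [3/4, 3/2) carries exp(-2*t); integrate it
on [3/2, ∞): add ∫ 1/(8*t**3)·t^(s-1) dt

(108*2**s*s**2*(s - 3)*(s + 2)*(s**2 - 2*s + 1)*uppergamma(s, 3/2) - 108*2**s*s**2*(s - 3)*(s + 2)*(s**2 - 2*s + 1)*uppergamma(s, 3) - 108*2**s*s**2*(s - 3)*(s + 2) + 108*2**s*(s - 3)*(s + 2)*(s**2 - 2*s + 1) - 108*3**s*s*(s - 3)*(s + 2)*(s**2 - 2*s + 1)*log(2) + 108*3**s*s*(s - 3)*(s + 2)*(s**2 - 2*s + 1)*log(3) - 108*3**s*(s - 3)*(s + 2)*(s**2 - 2*s + 1) - 4*6**s*s**2*(s + 2)*(s**2 - 2*s + 1) + 216*s**3*(s - 3)*(s + 2)*log(2) - 216*s**2*(s - 3)*(s + 2)*log(2) + 216*s**2*(s - 3)*(s + 2) + 27*s**2*(s - 3)*(s**2 - 2*s + 1))/(108*2**(2*s)*s**2*(s - 3)*(s + 2)*(s**2 - 2*s + 1))
  -2 < Re(s) < 3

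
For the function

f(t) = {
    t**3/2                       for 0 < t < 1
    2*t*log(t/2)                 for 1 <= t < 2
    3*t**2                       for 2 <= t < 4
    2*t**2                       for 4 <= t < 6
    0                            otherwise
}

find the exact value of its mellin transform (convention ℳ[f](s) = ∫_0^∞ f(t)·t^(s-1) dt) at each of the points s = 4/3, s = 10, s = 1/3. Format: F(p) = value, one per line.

undo the shared t-power: t/2 on [0, 1); 2*log(t/2)/t on [1, 2); 3 on [2, 4); …
the common scale on t comes off first: t on [0, 1/2); log(t)/t on [1/2, 1); 3 on [1, 2); …
treat the 4 regions marked off by 1, 2, 4 separately and sum
over [0, 1), the kernel integral of t**3/2 enters the sum
piece [1, 2): integrate 2*t*log(t/2) against the kernel
∫ over [2, 4) of 3*t**2·t^(s-1) joins the sum
segment [4, 6) carries 2*t**2; integrate it

F(4/3) = -2124*2**(1/3)/245 + 615/1274 + 6*log(2)/7 + 96*2**(2/3)/5 + 648*6**(1/3)/5
F(10) = 2*log(2)/11 + 3437263911431/9438
F(1/3) = -207*2**(1/3)/28 + 3*log(2)/2 + 51/40 + 48*2**(2/3)/7 + 216*6**(1/3)/7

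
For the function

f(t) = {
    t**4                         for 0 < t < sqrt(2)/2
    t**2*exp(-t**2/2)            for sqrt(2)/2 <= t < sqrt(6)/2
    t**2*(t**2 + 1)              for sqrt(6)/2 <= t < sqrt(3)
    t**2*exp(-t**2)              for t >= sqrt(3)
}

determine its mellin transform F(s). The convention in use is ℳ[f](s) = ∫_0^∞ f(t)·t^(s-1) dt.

(2*2**(s/2)*(s + 2)*(s + 4)*uppergamma(s/2 + 1, 3) + 4*2**s*(s + 2)*(s + 4)*uppergamma(s/2 + 1, 1/4) - 4*2**s*(s + 2)*(s + 4)*uppergamma(s/2 + 1, 3/4) - 15*3**(s/2)*(s + 2) - 12*3**(s/2) + 48*6**(s/2)*(s + 2) + 24*6**(s/2) + s + 2)/(4*2**(s/2)*(s + 2)*(s + 4))
  Re(s) > -4

strip the power substitution: t**2 on [0, 1/2); t*exp(-t/2) on [1/2, 3/2); t*(t + 1) on [3/2, 3); …
back out the shared t-power: t on [0, 1/2); exp(-t/2) on [1/2, 3/2); t + 1 on [3/2, 3); …
treat the 4 regions marked off by sqrt(2)/2, sqrt(6)/2, sqrt(3) separately and sum
segment [0, sqrt(2)/2) carries t**4; integrate it
on [sqrt(2)/2, sqrt(6)/2): add ∫ t**2*exp(-t**2/2)·t^(s-1) dt
on [sqrt(6)/2, sqrt(3)): add ∫ t**2*(t**2 + 1)·t^(s-1) dt
for t in [sqrt(3), ∞): the term is ∫ t**2*exp(-t**2)·t^(s-1)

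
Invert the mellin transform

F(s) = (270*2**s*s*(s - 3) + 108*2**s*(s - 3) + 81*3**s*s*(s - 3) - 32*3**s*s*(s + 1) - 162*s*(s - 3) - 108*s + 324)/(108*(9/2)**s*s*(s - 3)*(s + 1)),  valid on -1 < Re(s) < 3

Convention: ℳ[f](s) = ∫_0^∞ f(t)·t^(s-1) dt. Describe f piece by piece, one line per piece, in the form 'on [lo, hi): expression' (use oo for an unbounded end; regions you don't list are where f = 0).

on [0, 2/9): 9*t/4
on [2/9, 4/9): 9*t/2 + 1
on [4/9, 2/3): 9*t/8
on [2/3, oo): 64/(729*t**3)

undo the common scale on t: 3*t/2 on [0, 1/3); 3*t + 1 on [1/3, 2/3); 3*t/4 on [2/3, 1); …
invert the common scale on t to get t on [0, 1/2); 2*t + 1 on [1/2, 1); t/2 on [1, 3/2); …
integrate the 4 segments split at 2/9, 4/9, 2/3, then add the results
on [0, 2/9): add ∫ 9*t/4·t^(s-1) dt
segment 2/9 to 4/9 holds (9*t/2 + 1); add its integral
over [4/9, 2/3), the kernel integral of 9*t/8 enters the sum
segment [2/3, ∞) carries 64/(729*t**3); integrate it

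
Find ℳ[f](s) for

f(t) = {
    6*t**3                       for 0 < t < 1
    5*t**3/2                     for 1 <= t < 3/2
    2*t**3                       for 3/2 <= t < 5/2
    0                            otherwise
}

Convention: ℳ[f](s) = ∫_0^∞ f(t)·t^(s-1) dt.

(27*(3/2)**s + 56 + 500*5**s/2**s)/(16*(s + 3))
  Re(s) > -3

the 3 pieces separated at 1, 3/2 each add one integral
∫ 6*t**3·t^(s-1) over [0, 1)
segment [1, 3/2) carries 5*t**3/2; integrate it
for t in [3/2, 5/2): the term is ∫ 2*t**3·t^(s-1)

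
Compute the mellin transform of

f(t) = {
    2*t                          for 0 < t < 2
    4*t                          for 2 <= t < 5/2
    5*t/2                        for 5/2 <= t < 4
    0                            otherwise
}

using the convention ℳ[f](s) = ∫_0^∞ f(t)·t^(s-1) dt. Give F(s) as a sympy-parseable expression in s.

(40*2**(2*s) - 16*2**s + 15*(5/2)**s)/(4*(s + 1))
  Re(s) > -1

cuts at 2, 5/2: linearity sums the 3 kernel integrals
on [0, 2): add ∫ 2*t·t^(s-1) dt
piece [2, 5/2): integrate 4*t against the kernel
on [5/2, 4): add ∫ 5*t/2·t^(s-1) dt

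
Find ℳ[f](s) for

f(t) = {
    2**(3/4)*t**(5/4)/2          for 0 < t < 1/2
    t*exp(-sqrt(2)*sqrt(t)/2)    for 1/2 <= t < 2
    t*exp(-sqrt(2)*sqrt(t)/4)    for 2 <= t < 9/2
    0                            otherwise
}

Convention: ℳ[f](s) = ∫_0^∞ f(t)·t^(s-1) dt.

(2**(2*s + 2)*(4*s + 5)*uppergamma(2*s + 2, 1/2) - 2**(2*s + 2)*(4*s + 5)*uppergamma(2*s + 2, 1) + 2**(4*s + 4)*(4*s + 5)*uppergamma(2*s + 2, 1/2) - 2**(4*s + 4)*(4*s + 5)*uppergamma(2*s + 2, 3/4) + sqrt(2))/(2**s*(4*s + 5))
  Re(s) > -5/4

reversing the shared t-power: 2**(3/4)*t**(1/4)/2 on [0, 1/2); exp(-sqrt(2)*sqrt(t)/2) on [1/2, 2); exp(-sqrt(2)*sqrt(t)/4) on [2, 9/2)
peel off the common scale on t: t**(1/4) on [0, 1/4); exp(-sqrt(t)) on [1/4, 1); exp(-sqrt(t)/2) on [1, 9/4)
the power substitution comes off first: sqrt(t) on [0, 1/2); exp(-t) on [1/2, 1); exp(-t/2) on [1, 3/2)
integrate the 3 segments split at 1/2, 2, then add the results
piece [0, 1/2): integrate 2**(3/4)*t**(5/4)/2 against the kernel
on [1/2, 2) integrate f = t*exp(-sqrt(2)*sqrt(t)/2) against the kernel
[2, 9/2) adds the kernel integral of t*exp(-sqrt(2)*sqrt(t)/4)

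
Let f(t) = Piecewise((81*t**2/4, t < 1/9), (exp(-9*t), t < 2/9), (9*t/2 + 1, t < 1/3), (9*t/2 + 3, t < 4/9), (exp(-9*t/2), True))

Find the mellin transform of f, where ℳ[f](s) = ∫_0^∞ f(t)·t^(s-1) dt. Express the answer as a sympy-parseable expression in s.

invert the common scale on t to get 9*t**2 on [0, 1/6); exp(-6*t) on [1/6, 1/3); 3*t + 1 on [1/3, 1/2); …
remove the common scale on t first: t**2 on [0, 1/2); exp(-2*t) on [1/2, 1); t + 1 on [1, 3/2); …
decompose at 1/9, 2/9, 1/3, 4/9; ℳ[f](s) sums the 5 pieces' integrals
the [0, 1/9) slice contributes ∫ 81*t**2/4·t^(s-1) dt
[1/9, 2/9) adds the kernel integral of exp(-9*t)
over [2/9, 1/3), the kernel integral of (9*t/2 + 1) enters the sum
[1/3, 4/9) adds the kernel integral of (9*t/2 + 3)
between 4/9 and ∞ the integrand is exp(-9*t/2)·t^(s-1)

(20*2**(2*s)*s*(s + 2) + 12*2**(2*s)*(s + 2) + 4*2**s*s*(s + 1)*(s + 2)*uppergamma(s, 2) - 8*2**s*s*(s + 2) - 4*2**s*(s + 2) - 8*3**s*s*(s + 2) - 8*3**s*(s + 2) + 4*s*(s + 1)*(s + 2)*uppergamma(s, 1) - 4*s*(s + 1)*(s + 2)*uppergamma(s, 2) + s*(s + 1))/(4*9**s*s*(s + 1)*(s + 2))
  Re(s) > -2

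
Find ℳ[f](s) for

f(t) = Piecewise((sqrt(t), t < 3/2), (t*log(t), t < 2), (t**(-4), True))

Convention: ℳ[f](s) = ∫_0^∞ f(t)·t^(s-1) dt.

(-32*2**(2*s)*(s - 4)*(2*s + 1) + 3**s*s*(s - 4)*(2*s + 1)*(-24*log(3) + 24*log(2)) + 3**s*(s - 4)*(2*s + 1)*(-24*log(3) + 24*log(2)) + 24*3**s*(s - 4)*(2*s + 1) + 16*3**s*sqrt(6)*(s - 4)*(s**2 + 2*s + 1) + 32*4**s*s*(s - 4)*(2*s + 1)*log(2) + 32*4**s*(s - 4)*(2*s + 1)*log(2) - 4**s*(2*s + 1)*(s**2 + 2*s + 1))/(16*2**s*(s - 4)*(2*s + 1)*(s**2 + 2*s + 1))
  -1/2 < Re(s) < 4

decompose at 3/2, 2; ℳ[f](s) sums the 3 pieces' integrals
[0, 3/2) adds the kernel integral of sqrt(t)
∫ t*log(t)·t^(s-1) over [3/2, 2)
segment 2 to ∞ holds t**(-4); add its integral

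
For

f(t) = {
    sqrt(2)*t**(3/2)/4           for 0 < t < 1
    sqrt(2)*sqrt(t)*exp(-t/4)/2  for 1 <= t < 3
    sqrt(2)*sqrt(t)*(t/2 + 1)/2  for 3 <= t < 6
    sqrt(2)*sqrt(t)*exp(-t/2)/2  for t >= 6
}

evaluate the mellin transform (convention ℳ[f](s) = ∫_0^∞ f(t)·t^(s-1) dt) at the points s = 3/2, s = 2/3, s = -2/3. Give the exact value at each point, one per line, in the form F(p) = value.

F(3/2) = sqrt(2)*(-168*exp(13/4) + 96*E + 120*exp(15/4) + 271*exp(4))*exp(-4)/12
F(2/3) = sqrt(2)*(-423*3**(1/6) - 364*2**(1/3)*uppergamma(7/6, 3/4) + 182*2**(1/6)*uppergamma(7/6, 3) + 21 + 364*2**(1/3)*uppergamma(7/6, 1/4) + 1224*6**(1/6))/182
F(-2/3) = sqrt(2)*(-4*6**(5/6) - 5*2**(2/3)*uppergamma(-1/6, 3/4) + 5*2**(5/6)*uppergamma(-1/6, 3) + 6 + 5*2**(2/3)*uppergamma(-1/6, 1/4) + 14*3**(5/6))/20

the common scale on t comes off first: t**(3/2) on [0, 1/2); sqrt(t)*exp(-t/2) on [1/2, 3/2); sqrt(t)*(t + 1) on [3/2, 3); …
remove the shared t-power first: t on [0, 1/2); exp(-t/2) on [1/2, 3/2); t + 1 on [3/2, 3); …
cuts at 1, 3, 6: linearity sums the 4 kernel integrals
the [0, 1) slice contributes ∫ sqrt(2)*t**(3/2)/4·t^(s-1) dt
[1, 3) adds the kernel integral of sqrt(2)*sqrt(t)*exp(-t/4)/2
over [3, 6), the kernel integral of sqrt(2)*sqrt(t)*(t/2 + 1)/2 enters the sum
[6, ∞) adds the kernel integral of sqrt(2)*sqrt(t)*exp(-t/2)/2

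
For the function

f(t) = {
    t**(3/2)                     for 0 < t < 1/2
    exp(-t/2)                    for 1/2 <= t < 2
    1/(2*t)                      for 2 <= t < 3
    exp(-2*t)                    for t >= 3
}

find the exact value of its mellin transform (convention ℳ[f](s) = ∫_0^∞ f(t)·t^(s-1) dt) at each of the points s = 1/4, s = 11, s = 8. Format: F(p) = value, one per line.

F(1/4) = -2**(1/4)*uppergamma(1/4, 1) - 2*3**(1/4)/9 + 2**(3/4)*uppergamma(1/4, 6)/2 + 10*2**(1/4)/21 + 2**(1/4)*uppergamma(1/4, 1/4)
F(11) = -20201678848*exp(-1) + sqrt(2)/102400 + 5474871*exp(-6)/8 + 11605/4 + 4885809916361*exp(-1/4)/512
F(8) = -3507200*exp(-1) + sqrt(2)/9728 + 94545*exp(-6)/16 + 2059/14 + 106028861*exp(-1/4)/64

f breaks at 1/2, 2, 3 into 4 integrals to sum
segment 0 to 1/2 holds t**(3/2); add its integral
∫ exp(-t/2)·t^(s-1) over [1/2, 2)
on [2, 3): add ∫ 1/(2*t)·t^(s-1) dt
over [3, ∞), the kernel integral of exp(-2*t) enters the sum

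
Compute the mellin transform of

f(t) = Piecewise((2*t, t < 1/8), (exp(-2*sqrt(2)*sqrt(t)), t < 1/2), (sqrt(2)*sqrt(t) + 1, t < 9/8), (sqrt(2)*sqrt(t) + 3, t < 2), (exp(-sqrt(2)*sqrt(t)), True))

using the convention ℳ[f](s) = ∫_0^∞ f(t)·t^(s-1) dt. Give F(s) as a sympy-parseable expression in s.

back out the common scale on t: t on [0, 1/4); exp(-2*sqrt(t)) on [1/4, 1); sqrt(t) + 1 on [1, 9/4); …
peel off the power substitution: t**2 on [0, 1/2); exp(-2*t) on [1/2, 1); t + 1 on [1, 3/2); …
slice at 1/8, 1/2, 9/8, 2, transform all 5 pieces, and sum them
piece [0, 1/8): integrate 2*t against the kernel
between 1/8 and 1/2 the integrand is exp(-2*sqrt(2)*sqrt(t))·t^(s-1)
segment 1/2 to 9/8 holds (sqrt(2)*sqrt(t) + 1); add its integral
segment 9/8 to 2 holds (sqrt(2)*sqrt(t) + 3); add its integral
on [2, ∞) integrate f = exp(-sqrt(2)*sqrt(t)) against the kernel

(40*2**(4*s)*s*(s + 1) + 12*2**(4*s)*(s + 1) + 8*2**(2*s)*s*(s + 1)*(2*s + 1)*uppergamma(2*s, 2) - 16*2**(2*s)*s*(s + 1) - 4*2**(2*s)*(s + 1) - 16*9**s*s*(s + 1) - 8*9**s*(s + 1) + 8*s*(s + 1)*(2*s + 1)*uppergamma(2*s, 1) - 8*s*(s + 1)*(2*s + 1)*uppergamma(2*s, 2) + s*(2*s + 1))/(4*2**(3*s)*s*(s + 1)*(2*s + 1))
  Re(s) > -1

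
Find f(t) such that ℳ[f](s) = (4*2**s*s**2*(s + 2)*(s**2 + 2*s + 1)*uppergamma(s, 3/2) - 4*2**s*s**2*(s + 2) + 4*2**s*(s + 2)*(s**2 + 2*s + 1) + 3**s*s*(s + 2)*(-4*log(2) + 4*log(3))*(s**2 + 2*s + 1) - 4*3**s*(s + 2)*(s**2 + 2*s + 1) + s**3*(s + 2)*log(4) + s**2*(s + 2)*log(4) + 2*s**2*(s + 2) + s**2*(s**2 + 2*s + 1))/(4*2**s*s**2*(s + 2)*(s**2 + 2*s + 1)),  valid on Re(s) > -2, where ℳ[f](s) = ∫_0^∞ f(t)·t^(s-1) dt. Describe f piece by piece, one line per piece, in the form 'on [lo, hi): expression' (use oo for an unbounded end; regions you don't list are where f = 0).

integrate the 4 segments split at 1/2, 1, 3/2, then add the results
segment [0, 1/2) carries t**2; integrate it
∫ over [1/2, 1) of t*log(t)·t^(s-1) joins the sum
segment [1, 3/2) carries log(t); integrate it
for t in [3/2, ∞): the term is ∫ exp(-t)·t^(s-1)

on [0, 1/2): t**2
on [1/2, 1): t*log(t)
on [1, 3/2): log(t)
on [3/2, oo): exp(-t)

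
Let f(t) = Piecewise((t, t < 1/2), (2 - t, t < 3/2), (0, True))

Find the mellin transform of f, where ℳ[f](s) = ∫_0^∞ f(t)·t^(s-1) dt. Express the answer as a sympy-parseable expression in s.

cuts at 1/2: linearity sums the 2 kernel integrals
on [0, 1/2) integrate f = t against the kernel
segment 1/2 to 3/2 holds (2 - t); add its integral

(3**s*s + 4*3**s - 2*s - 4)/(2*2**s*s*(s + 1))
  Re(s) > -1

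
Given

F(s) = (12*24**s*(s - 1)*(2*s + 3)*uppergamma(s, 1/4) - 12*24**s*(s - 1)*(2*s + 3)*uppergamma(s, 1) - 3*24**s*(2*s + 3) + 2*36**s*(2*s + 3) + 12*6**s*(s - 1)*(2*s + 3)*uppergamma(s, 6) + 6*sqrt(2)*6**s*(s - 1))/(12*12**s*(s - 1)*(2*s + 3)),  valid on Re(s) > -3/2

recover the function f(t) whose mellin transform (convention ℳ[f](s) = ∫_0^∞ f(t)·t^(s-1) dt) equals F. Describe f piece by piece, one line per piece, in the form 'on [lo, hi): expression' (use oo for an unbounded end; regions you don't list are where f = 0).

on [0, 1/2): t**(3/2)
on [1/2, 2): exp(-t/2)
on [2, 3): 1/(2*t)
on [3, oo): exp(-2*t)

f breaks at 1/2, 2, 3 into 4 integrals to sum
for t in [0, 1/2): the term is ∫ t**(3/2)·t^(s-1)
over [1/2, 2), the kernel integral of exp(-t/2) enters the sum
for t in [2, 3): the term is ∫ 1/(2*t)·t^(s-1)
over [3, ∞), the kernel integral of exp(-2*t) enters the sum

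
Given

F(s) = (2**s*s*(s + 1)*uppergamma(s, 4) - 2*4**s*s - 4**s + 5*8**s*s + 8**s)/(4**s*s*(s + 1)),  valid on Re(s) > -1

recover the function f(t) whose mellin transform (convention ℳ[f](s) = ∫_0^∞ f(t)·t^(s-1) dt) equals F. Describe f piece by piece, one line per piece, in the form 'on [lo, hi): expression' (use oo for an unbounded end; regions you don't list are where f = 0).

on [0, 1): t
on [1, 2): 2*t + 1
on [2, oo): exp(-2*t)

integrate the 3 segments split at 1, 2, then add the results
segment 0 to 1 holds t; add its integral
over [1, 2), the kernel integral of (2*t + 1) enters the sum
piece [2, ∞): integrate exp(-2*t) against the kernel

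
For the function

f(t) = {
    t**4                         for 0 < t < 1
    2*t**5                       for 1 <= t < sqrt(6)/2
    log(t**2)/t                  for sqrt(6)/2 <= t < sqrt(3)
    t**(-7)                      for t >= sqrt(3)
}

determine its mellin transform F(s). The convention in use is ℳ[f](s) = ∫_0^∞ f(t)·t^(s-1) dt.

peel off the shared t-power: t**3 on [0, 1); 2*t**4 on [1, sqrt(6)/2); log(t**2)/t**2 on [sqrt(6)/2, sqrt(3)); …
back out the power substitution: t**(3/2) on [0, 1); 2*t**2 on [1, 3/2); log(t)/t on [3/2, 3); …
breakpoints 1, sqrt(6)/2, sqrt(3): one integral from each of the 4 segments
for t in [0, 1): the term is ∫ t**4·t^(s-1)
on [1, sqrt(6)/2): add ∫ 2*t**5·t^(s-1) dt
on [sqrt(6)/2, sqrt(3)): add ∫ log(t**2)/t·t^(s-1) dt
on [sqrt(3), ∞): add ∫ t**(-7)·t^(s-1) dt

2**(-s/2 - 1/2)*(324*2**(s/2 + 1/2)*(-s + (s + 1)**2/4)*(s/2 - 7/2)*(s/2 + 5/2) - 324*2**(s/2 + 1/2)*(-s + (s + 1)**2/4)*(s/2 - 7/2)*(s + 4) + 729*3**(s/2 + 1/2)*(-s + (s + 1)**2/4)*(s/2 - 7/2)*(s + 4) - 54*3**(s/2 + 1/2)*(s/2 - 7/2)*(s/2 + 5/2)*(s + 1)*(s + 4)*log(3) + 54*3**(s/2 + 1/2)*(s/2 - 7/2)*(s/2 + 5/2)*(s + 1)*(s + 4)*log(2) - 108*3**(s/2 + 1/2)*(s/2 - 7/2)*(s/2 + 5/2)*(s + 4)*log(2) + 108*3**(s/2 + 1/2)*(s/2 - 7/2)*(s/2 + 5/2)*(s + 4) + 108*3**(s/2 + 1/2)*(s/2 - 7/2)*(s/2 + 5/2)*(s + 4)*log(3) - 2*6**(s/2 + 1/2)*(-s + (s + 1)**2/4)*(s/2 + 5/2)*(s + 4) + 27*6**(s/2 + 1/2)*(s/2 - 7/2)*(s/2 + 5/2)*(s + 1)*(s + 4)*log(3) - 54*6**(s/2 + 1/2)*(s/2 - 7/2)*(s/2 + 5/2)*(s + 4)*log(3) - 54*6**(s/2 + 1/2)*(s/2 - 7/2)*(s/2 + 5/2)*(s + 4))/(324*(-s + (s + 1)**2/4)*(s/2 - 7/2)*(s/2 + 5/2)*(s + 4))
  -4 < Re(s) < 7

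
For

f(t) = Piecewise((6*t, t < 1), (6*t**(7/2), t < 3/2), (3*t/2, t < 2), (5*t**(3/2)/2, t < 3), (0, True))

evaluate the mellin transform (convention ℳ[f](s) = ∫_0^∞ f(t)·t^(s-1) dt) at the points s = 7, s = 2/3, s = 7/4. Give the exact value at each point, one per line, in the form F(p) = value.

linearity at 1, 3/2, 2 turns ℳ[f](s) into 4 summed integrals
between 0 and 1 the integrand is 6*t·t^(s-1)
between 1 and 3/2 the integrand is 6*t**(7/2)·t^(s-1)
[3/2, 2) adds the kernel integral of 3*t/2
over [2, 3), the kernel integral of 5*t**(3/2)/2 enters the sum

F(7) = -1280*sqrt(2)/17 + 59049*sqrt(6)/3584 + 1243595/28672 + 32805*sqrt(3)/17
F(2/3) = -60*2**(1/6)/13 - 27*2**(1/3)*3**(2/3)/40 + 54/25 + 9*2**(2/3)/5 + 729*2**(5/6)*3**(1/6)/200 + 135*3**(1/6)/13
F(7/4) = -80*2**(1/4)/13 - 27*2**(1/4)*3**(3/4)/44 + 80/77 + 24*2**(3/4)/11 + 243*2**(3/4)*3**(1/4)/56 + 270*3**(1/4)/13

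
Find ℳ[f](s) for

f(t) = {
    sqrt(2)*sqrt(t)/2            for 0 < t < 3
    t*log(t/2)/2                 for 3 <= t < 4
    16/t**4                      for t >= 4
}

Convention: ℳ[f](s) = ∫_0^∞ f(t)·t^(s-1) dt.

(32*2**(2*s)*s*(s - 4)*(2*s + 1)*log(2) - 32*2**(2*s)*(s - 4)*(2*s + 1) + 32*2**(2*s)*(s - 4)*(2*s + 1)*log(2) + 3**s*s*(s - 4)*(2*s + 1)*(-24*log(3) + 24*log(2)) + 3**s*(s - 4)*(2*s + 1)*(-24*log(3) + 24*log(2)) + 24*3**s*(s - 4)*(2*s + 1) + 16*3**s*sqrt(6)*(s - 4)*(s**2 + 2*s + 1) - 4**s*(2*s + 1)*(s**2 + 2*s + 1))/(16*(s - 4)*(2*s + 1)*(s**2 + 2*s + 1))
  -1/2 < Re(s) < 4

remove the common scale on t first: sqrt(t) on [0, 3/2); t*log(t) on [3/2, 2); t**(-4) on [2, ∞)
treat the 3 regions marked off by 3, 4 separately and sum
∫ over [0, 3) of sqrt(2)*sqrt(t)/2·t^(s-1) joins the sum
segment 3 to 4 holds t*log(t/2)/2; add its integral
for t in [4, ∞): the term is ∫ 16/t**4·t^(s-1)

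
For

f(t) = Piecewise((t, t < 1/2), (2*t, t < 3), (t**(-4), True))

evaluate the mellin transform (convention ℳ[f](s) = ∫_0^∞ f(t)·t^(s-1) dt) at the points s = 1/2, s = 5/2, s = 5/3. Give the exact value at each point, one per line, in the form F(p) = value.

F(1/2) = sqrt(2)*(-189 + 2270*sqrt(6))/1134
F(5/2) = sqrt(2)*(-27 + 11720*sqrt(6))/1512
F(5/3) = 2**(1/3)*(-189 + 13640*6**(2/3))/4032

decompose at 1/2, 3; ℳ[f](s) sums the 3 pieces' integrals
on [0, 1/2): add ∫ t·t^(s-1) dt
[1/2, 3) adds the kernel integral of 2*t
∫ over [3, ∞) of t**(-4)·t^(s-1) joins the sum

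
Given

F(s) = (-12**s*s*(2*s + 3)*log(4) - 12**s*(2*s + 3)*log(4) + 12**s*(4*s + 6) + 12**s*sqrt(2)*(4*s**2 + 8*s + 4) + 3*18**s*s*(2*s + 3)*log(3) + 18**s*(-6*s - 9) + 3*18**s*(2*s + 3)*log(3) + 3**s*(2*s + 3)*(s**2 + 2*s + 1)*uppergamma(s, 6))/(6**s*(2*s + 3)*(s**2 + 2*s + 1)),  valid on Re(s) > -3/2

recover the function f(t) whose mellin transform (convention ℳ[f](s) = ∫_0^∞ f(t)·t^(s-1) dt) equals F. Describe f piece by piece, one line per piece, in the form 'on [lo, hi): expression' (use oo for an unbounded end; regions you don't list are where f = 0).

on [0, 2): t**(3/2)
on [2, 3): t*log(t)
on [3, oo): exp(-2*t)

integrate the 3 segments split at 2, 3, then add the results
for t in [0, 2): the term is ∫ t**(3/2)·t^(s-1)
between 2 and 3 the integrand is t*log(t)·t^(s-1)
segment [3, ∞) carries exp(-2*t); integrate it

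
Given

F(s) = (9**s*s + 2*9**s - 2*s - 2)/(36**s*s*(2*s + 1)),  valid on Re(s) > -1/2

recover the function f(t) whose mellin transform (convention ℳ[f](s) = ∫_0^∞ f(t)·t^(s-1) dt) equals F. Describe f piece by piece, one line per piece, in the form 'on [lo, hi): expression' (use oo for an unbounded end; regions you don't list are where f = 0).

invert the power substitution to get 3*t on [0, 1/6); 2 - 3*t on [1/6, 1/2)
undo the common scale on t: t on [0, 1/2); 2 - t on [1/2, 3/2)
decompose at 1/36; ℳ[f](s) sums the 2 pieces' integrals
over [0, 1/36), the kernel integral of 3*sqrt(t) enters the sum
on [1/36, 1/4): add ∫ (2 - 3*sqrt(t))·t^(s-1) dt

on [0, 1/36): 3*sqrt(t)
on [1/36, 1/4): 2 - 3*sqrt(t)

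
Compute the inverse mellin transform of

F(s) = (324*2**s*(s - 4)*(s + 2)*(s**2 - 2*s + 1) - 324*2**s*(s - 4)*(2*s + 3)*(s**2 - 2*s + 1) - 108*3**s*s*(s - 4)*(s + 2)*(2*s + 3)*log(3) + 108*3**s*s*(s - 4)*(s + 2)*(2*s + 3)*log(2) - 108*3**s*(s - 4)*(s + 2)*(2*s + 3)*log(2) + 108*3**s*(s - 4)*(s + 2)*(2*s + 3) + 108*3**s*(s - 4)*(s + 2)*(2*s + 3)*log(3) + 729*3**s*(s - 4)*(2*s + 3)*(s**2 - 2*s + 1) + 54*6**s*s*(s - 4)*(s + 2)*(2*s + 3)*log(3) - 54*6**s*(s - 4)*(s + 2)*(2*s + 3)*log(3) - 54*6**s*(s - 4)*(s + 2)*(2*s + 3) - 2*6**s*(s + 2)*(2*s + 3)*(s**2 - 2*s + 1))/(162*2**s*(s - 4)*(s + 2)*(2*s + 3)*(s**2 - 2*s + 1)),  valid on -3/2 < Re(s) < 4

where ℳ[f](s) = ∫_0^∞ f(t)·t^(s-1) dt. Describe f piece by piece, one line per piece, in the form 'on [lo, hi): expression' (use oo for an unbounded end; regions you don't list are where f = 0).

on [0, 1): t**(3/2)
on [1, 3/2): 2*t**2
on [3/2, 3): log(t)/t
on [3, oo): t**(-4)

treat the 4 regions marked off by 1, 3/2, 3 separately and sum
piece [0, 1): integrate t**(3/2) against the kernel
piece [1, 3/2): integrate 2*t**2 against the kernel
on [3/2, 3) integrate f = log(t)/t against the kernel
on [3, ∞): add ∫ t**(-4)·t^(s-1) dt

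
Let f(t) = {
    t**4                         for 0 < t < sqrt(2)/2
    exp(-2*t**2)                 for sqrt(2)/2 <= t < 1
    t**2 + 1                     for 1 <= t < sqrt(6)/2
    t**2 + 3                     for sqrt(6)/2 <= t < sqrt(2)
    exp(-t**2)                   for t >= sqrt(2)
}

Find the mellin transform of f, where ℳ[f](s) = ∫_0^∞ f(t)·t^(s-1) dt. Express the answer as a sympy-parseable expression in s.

back out the power substitution: t**2 on [0, 1/2); exp(-2*t) on [1/2, 1); t + 1 on [1, 3/2); …
slice at sqrt(2)/2, 1, sqrt(6)/2, sqrt(2), transform all 5 pieces, and sum them
∫ over [0, sqrt(2)/2) of t**4·t^(s-1) joins the sum
segment [sqrt(2)/2, 1) carries exp(-2*t**2); integrate it
[1, sqrt(6)/2) adds the kernel integral of (t**2 + 1)
between sqrt(6)/2 and sqrt(2) the integrand is (t**2 + 3)·t^(s-1)
segment [sqrt(2), ∞) carries exp(-t**2); integrate it

(sqrt(2)/2)**s*(2*2**(s/2)*s*(s + 2)*(s + 4)*uppergamma(s/2, 2) - 8*2**(s/2)*s*(s + 4) - 8*2**(s/2)*(s + 4) + 20*2**s*s*(s + 4) + 24*2**s*(s + 4) - 8*3**(s/2)*s*(s + 4) - 16*3**(s/2)*(s + 4) + 2*s*(s + 2)*(s + 4)*uppergamma(s/2, 1) - 2*s*(s + 2)*(s + 4)*uppergamma(s/2, 2) + s*(s + 2))/(4*s*(s + 2)*(s + 4))
  Re(s) > -4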